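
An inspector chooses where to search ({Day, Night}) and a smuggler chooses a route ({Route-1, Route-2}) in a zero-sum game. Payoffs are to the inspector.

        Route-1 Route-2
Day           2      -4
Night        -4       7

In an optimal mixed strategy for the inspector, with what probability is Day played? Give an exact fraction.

Row minima: Day → -4, Night → -4; maximin = -4.
Column maxima: Route-1 → 2, Route-2 → 7; minimax = 2.
-4 ≠ 2, so there is no saddle point; optimal play is mixed.
Let the inspector play Day with probability p. Expected payoff against Route-1: 2p + (-4)(1−p) = 6p − 4; against Route-2: (-4)p + 7(1−p) = −11p + 7.
Setting these equal: 6p − 4 = −11p + 7 ⇒ 17p = 11 ⇒ p = 11/17, and the value is (6)·(11/17) − 4 = -2/17.
For the smuggler: with q = P(Route-1), equating Day's and Night's payoffs gives 6q − 4 = −11q + 7 ⇒ q = 11/17.

11/17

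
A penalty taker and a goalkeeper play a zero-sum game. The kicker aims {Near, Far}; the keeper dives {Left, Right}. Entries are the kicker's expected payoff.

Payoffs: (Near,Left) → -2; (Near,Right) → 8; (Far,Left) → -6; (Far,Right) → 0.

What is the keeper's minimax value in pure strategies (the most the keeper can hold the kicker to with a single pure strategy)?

Column maxima: Left → -2, Right → 8.
The smallest of these is -2.

-2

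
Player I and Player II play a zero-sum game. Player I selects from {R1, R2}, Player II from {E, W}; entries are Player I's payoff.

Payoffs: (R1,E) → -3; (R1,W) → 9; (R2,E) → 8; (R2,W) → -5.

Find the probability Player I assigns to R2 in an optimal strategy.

Row minima: R1 → -3, R2 → -5; maximin = -3.
Column maxima: E → 8, W → 9; minimax = 8.
-3 ≠ 8, so there is no saddle point; optimal play is mixed.
Let Player I play R1 with probability p. Expected payoff against E: (-3)p + 8(1−p) = −11p + 8; against W: 9p + (-5)(1−p) = 14p − 5.
Setting these equal: −11p + 8 = 14p − 5 ⇒ −25p = -13 ⇒ p = 13/25, and the value is (-11)·(13/25) + 8 = 57/25.
For Player II: with q = P(E), equating R1's and R2's payoffs gives −12q + 9 = 13q − 5 ⇒ q = 14/25.

12/25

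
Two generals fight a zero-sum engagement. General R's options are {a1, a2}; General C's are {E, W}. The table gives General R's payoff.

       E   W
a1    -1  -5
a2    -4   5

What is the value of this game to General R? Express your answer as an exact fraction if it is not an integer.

Row minima: a1 → -5, a2 → -4; maximin = -4.
Column maxima: E → -1, W → 5; minimax = -1.
-4 ≠ -1, so there is no saddle point; optimal play is mixed.
Let General R play a1 with probability p. Expected payoff against E: (-1)p + (-4)(1−p) = 3p − 4; against W: (-5)p + 5(1−p) = −10p + 5.
Setting these equal: 3p − 4 = −10p + 5 ⇒ 13p = 9 ⇒ p = 9/13, and the value is (3)·(9/13) − 4 = -25/13.
For General C: with q = P(E), equating a1's and a2's payoffs gives 4q − 5 = −9q + 5 ⇒ q = 10/13.

-25/13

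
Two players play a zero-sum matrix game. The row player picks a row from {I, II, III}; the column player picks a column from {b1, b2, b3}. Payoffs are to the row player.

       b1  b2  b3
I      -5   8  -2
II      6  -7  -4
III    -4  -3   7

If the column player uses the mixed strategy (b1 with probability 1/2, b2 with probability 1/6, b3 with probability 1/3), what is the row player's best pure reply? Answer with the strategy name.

II

Expected payoff of I: (1/2)·(-5) + (1/6)·8 + (1/3)·(-2) = -11/6.
Expected payoff of II: (1/2)·6 + (1/6)·(-7) + (1/3)·(-4) = 1/2.
Expected payoff of III: (1/2)·(-4) + (1/6)·(-3) + (1/3)·7 = -1/6.
The largest is 1/2, so the row player's best response is II.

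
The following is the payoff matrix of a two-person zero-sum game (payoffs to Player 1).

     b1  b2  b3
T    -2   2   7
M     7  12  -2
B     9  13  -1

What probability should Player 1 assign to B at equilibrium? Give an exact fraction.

9/19

Row minima: T → -2, M → -2, B → -1; maximin = -1.
Column maxima: b1 → 9, b2 → 13, b3 → 7; minimax = 7.
-1 ≠ 7, so there is no saddle point; optimal play is mixed.
M is strictly dominated by B, so Player 1 never plays it.
b2 is strictly dominated by b1 (it gives Player 1 strictly more in every row), so Player 2 never plays it.
On the remaining 2×2 (T, B vs b1, b3):
Let Player 1 play T with probability p. Expected payoff against b1: (-2)p + 9(1−p) = −11p + 9; against b3: 7p + (-1)(1−p) = 8p − 1.
Setting these equal: −11p + 9 = 8p − 1 ⇒ −19p = -10 ⇒ p = 10/19, and the value is (-11)·(10/19) + 9 = 61/19.
For Player 2: with q = P(b1), equating T's and B's payoffs gives −9q + 7 = 10q − 1 ⇒ q = 8/19.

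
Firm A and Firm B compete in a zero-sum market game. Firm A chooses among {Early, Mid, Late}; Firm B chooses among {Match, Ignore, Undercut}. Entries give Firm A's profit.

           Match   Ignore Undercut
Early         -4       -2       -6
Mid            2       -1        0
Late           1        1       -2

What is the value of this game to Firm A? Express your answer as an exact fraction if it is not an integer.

-1/2

Row minima: Early → -6, Mid → -1, Late → -2; maximin = -1.
Column maxima: Match → 2, Ignore → 1, Undercut → 0; minimax = 0.
-1 ≠ 0, so there is no saddle point; optimal play is mixed.
Early is strictly dominated by Mid, so Firm A never plays it.
Match is strictly dominated by Undercut (it gives Firm A strictly more in every row), so Firm B never plays it.
On the remaining 2×2 (Mid, Late vs Ignore, Undercut):
Let Firm A play Mid with probability p. Expected payoff against Ignore: (-1)p + 1(1−p) = −2p + 1; against Undercut: 0p + (-2)(1−p) = 2p − 2.
Setting these equal: −2p + 1 = 2p − 2 ⇒ −4p = -3 ⇒ p = 3/4, and the value is (-2)·(3/4) + 1 = -1/2.
For Firm B: with q = P(Ignore), equating Mid's and Late's payoffs gives −q = 3q − 2 ⇒ q = 1/2.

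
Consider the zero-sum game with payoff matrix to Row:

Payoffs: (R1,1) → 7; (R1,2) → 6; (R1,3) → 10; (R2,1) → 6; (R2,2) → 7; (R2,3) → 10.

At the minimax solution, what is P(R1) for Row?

Row minima: R1 → 6, R2 → 6; maximin = 6.
Column maxima: 1 → 7, 2 → 7, 3 → 10; minimax = 7.
6 ≠ 7, so there is no saddle point; optimal play is mixed.
3 is strictly dominated by 1 (it gives Row strictly more in every row), so Column never plays it.
On the remaining 2×2 (R1, R2 vs 1, 2):
Let Row play R1 with probability p. Expected payoff against 1: 7p + 6(1−p) = p + 6; against 2: 6p + 7(1−p) = −p + 7.
Setting these equal: p + 6 = −p + 7 ⇒ 2p = 1 ⇒ p = 1/2, and the value is (1)·(1/2) + 6 = 13/2.
For Column: with q = P(1), equating R1's and R2's payoffs gives q + 6 = −q + 7 ⇒ q = 1/2.

1/2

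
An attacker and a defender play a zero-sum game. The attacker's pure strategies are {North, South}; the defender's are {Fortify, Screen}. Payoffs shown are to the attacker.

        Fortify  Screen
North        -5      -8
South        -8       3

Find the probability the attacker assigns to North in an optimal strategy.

11/14

Row minima: North → -8, South → -8; maximin = -8.
Column maxima: Fortify → -5, Screen → 3; minimax = -5.
-8 ≠ -5, so there is no saddle point; optimal play is mixed.
Let the attacker play North with probability p. Expected payoff against Fortify: (-5)p + (-8)(1−p) = 3p − 8; against Screen: (-8)p + 3(1−p) = −11p + 3.
Setting these equal: 3p − 8 = −11p + 3 ⇒ 14p = 11 ⇒ p = 11/14, and the value is (3)·(11/14) − 8 = -79/14.
For the defender: with q = P(Fortify), equating North's and South's payoffs gives 3q − 8 = −11q + 3 ⇒ q = 11/14.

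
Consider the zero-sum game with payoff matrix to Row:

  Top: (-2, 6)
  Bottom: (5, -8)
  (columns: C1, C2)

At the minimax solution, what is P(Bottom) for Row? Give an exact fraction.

8/21

Row minima: Top → -2, Bottom → -8; maximin = -2.
Column maxima: C1 → 5, C2 → 6; minimax = 5.
-2 ≠ 5, so there is no saddle point; optimal play is mixed.
Let Row play Top with probability p. Expected payoff against C1: (-2)p + 5(1−p) = −7p + 5; against C2: 6p + (-8)(1−p) = 14p − 8.
Setting these equal: −7p + 5 = 14p − 8 ⇒ −21p = -13 ⇒ p = 13/21, and the value is (-7)·(13/21) + 5 = 2/3.
For Column: with q = P(C1), equating Top's and Bottom's payoffs gives −8q + 6 = 13q − 8 ⇒ q = 2/3.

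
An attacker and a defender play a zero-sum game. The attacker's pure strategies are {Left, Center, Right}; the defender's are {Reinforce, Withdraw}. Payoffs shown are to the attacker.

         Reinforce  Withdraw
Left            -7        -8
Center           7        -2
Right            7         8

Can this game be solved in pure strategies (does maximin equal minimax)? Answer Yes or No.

Row minima: Left → -8, Center → -2, Right → 7; maximin = 7.
Column maxima: Reinforce → 7, Withdraw → 8; minimax = 7.
maximin = minimax = 7, so a saddle point exists.

Yes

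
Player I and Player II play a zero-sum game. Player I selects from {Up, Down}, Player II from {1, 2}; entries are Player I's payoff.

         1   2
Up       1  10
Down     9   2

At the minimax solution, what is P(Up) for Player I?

Row minima: Up → 1, Down → 2; maximin = 2.
Column maxima: 1 → 9, 2 → 10; minimax = 9.
2 ≠ 9, so there is no saddle point; optimal play is mixed.
Let Player I play Up with probability p. Expected payoff against 1: 1p + 9(1−p) = −8p + 9; against 2: 10p + 2(1−p) = 8p + 2.
Setting these equal: −8p + 9 = 8p + 2 ⇒ −16p = -7 ⇒ p = 7/16, and the value is (-8)·(7/16) + 9 = 11/2.
For Player II: with q = P(1), equating Up's and Down's payoffs gives −9q + 10 = 7q + 2 ⇒ q = 1/2.

7/16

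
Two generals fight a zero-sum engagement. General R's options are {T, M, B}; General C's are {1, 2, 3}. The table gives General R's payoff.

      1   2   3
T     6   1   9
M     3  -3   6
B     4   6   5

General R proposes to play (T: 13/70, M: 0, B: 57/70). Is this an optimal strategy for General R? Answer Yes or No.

No

Against 1 this mix gives (13/70)·6 + (57/70)·4 = 153/35.
Against 2 this mix gives (13/70)·1 + (57/70)·6 = 71/14.
Against 3 this mix gives (13/70)·9 + (57/70)·5 = 201/35.
General C will play 1, holding General R to 153/35. Shifting weight toward the row that does better against 1 would raise this floor (the equalizing mix achieves 32/7 against both 1 and 2), so the proposed strategy is not optimal.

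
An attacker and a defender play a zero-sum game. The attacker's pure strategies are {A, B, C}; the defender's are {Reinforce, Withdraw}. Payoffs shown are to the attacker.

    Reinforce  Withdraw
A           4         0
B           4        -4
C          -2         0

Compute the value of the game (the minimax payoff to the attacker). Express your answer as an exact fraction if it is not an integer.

Row minima: A → 0, B → -4, C → -2; maximin = 0.
Column maxima: Reinforce → 4, Withdraw → 0; minimax = 0.
Since maximin = minimax = 0, there is a saddle point and the value is 0.

0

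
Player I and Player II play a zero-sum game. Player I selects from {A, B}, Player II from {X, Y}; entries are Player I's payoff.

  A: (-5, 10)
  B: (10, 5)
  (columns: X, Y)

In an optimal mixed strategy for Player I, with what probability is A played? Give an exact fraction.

Row minima: A → -5, B → 5; maximin = 5.
Column maxima: X → 10, Y → 10; minimax = 10.
5 ≠ 10, so there is no saddle point; optimal play is mixed.
Let Player I play A with probability p. Expected payoff against X: (-5)p + 10(1−p) = −15p + 10; against Y: 10p + 5(1−p) = 5p + 5.
Setting these equal: −15p + 10 = 5p + 5 ⇒ −20p = -5 ⇒ p = 1/4, and the value is (-15)·(1/4) + 10 = 25/4.
For Player II: with q = P(X), equating A's and B's payoffs gives −15q + 10 = 5q + 5 ⇒ q = 1/4.

1/4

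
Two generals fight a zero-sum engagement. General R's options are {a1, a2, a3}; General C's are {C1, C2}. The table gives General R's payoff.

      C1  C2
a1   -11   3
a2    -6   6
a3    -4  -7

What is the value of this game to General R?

Row minima: a1 → -11, a2 → -6, a3 → -7; maximin = -6.
Column maxima: C1 → -4, C2 → 6; minimax = -4.
-6 ≠ -4, so there is no saddle point; optimal play is mixed.
a1 is strictly dominated by a2, so General R never plays it.
On the remaining 2×2 (a2, a3 vs C1, C2):
Let General R play a2 with probability p. Expected payoff against C1: (-6)p + (-4)(1−p) = −2p − 4; against C2: 6p + (-7)(1−p) = 13p − 7.
Setting these equal: −2p − 4 = 13p − 7 ⇒ −15p = -3 ⇒ p = 1/5, and the value is (-2)·(1/5) − 4 = -22/5.
For General C: with q = P(C1), equating a2's and a3's payoffs gives −12q + 6 = 3q − 7 ⇒ q = 13/15.

-22/5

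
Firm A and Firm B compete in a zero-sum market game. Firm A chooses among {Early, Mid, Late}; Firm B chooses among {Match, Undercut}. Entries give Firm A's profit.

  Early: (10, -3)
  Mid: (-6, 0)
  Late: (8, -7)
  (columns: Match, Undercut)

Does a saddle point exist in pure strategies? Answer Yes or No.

Row minima: Early → -3, Mid → -6, Late → -7; maximin = -3.
Column maxima: Match → 10, Undercut → 0; minimax = 0.
-3 ≠ 0, so no pure-strategy equilibrium exists.

No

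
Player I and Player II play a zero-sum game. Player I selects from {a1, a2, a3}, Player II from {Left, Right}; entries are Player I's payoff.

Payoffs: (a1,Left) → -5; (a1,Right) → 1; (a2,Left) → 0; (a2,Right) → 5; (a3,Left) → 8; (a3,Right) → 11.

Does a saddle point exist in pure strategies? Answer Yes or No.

Row minima: a1 → -5, a2 → 0, a3 → 8; maximin = 8.
Column maxima: Left → 8, Right → 11; minimax = 8.
maximin = minimax = 8, so a saddle point exists.

Yes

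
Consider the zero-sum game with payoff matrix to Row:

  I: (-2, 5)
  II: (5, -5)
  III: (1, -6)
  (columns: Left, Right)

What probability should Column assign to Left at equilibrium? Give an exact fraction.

Row minima: I → -2, II → -5, III → -6; maximin = -2.
Column maxima: Left → 5, Right → 5; minimax = 5.
-2 ≠ 5, so there is no saddle point; optimal play is mixed.
III is strictly dominated by II, so Row never plays it.
On the remaining 2×2 (I, II vs Left, Right):
Let Row play I with probability p. Expected payoff against Left: (-2)p + 5(1−p) = −7p + 5; against Right: 5p + (-5)(1−p) = 10p − 5.
Setting these equal: −7p + 5 = 10p − 5 ⇒ −17p = -10 ⇒ p = 10/17, and the value is (-7)·(10/17) + 5 = 15/17.
For Column: with q = P(Left), equating I's and II's payoffs gives −7q + 5 = 10q − 5 ⇒ q = 10/17.

10/17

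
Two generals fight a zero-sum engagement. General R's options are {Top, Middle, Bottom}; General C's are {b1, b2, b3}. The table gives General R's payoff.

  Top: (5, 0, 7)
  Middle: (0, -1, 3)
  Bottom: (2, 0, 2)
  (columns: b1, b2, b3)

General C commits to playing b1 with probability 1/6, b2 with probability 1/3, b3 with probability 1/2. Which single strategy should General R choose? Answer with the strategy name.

Expected payoff of Top: (1/6)·5 + (1/3)·0 + (1/2)·7 = 13/3.
Expected payoff of Middle: (1/6)·0 + (1/3)·(-1) + (1/2)·3 = 7/6.
Expected payoff of Bottom: (1/6)·2 + (1/3)·0 + (1/2)·2 = 4/3.
The largest is 13/3, so General R's best response is Top.

Top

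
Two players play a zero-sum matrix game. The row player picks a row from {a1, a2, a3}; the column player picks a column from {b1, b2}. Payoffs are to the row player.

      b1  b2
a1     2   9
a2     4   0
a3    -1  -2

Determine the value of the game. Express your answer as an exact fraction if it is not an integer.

Row minima: a1 → 2, a2 → 0, a3 → -2; maximin = 2.
Column maxima: b1 → 4, b2 → 9; minimax = 4.
2 ≠ 4, so there is no saddle point; optimal play is mixed.
a3 is strictly dominated by a1, so the row player never plays it.
On the remaining 2×2 (a1, a2 vs b1, b2):
Let the row player play a1 with probability p. Expected payoff against b1: 2p + 4(1−p) = −2p + 4; against b2: 9p + 0(1−p) = 9p.
Setting these equal: −2p + 4 = 9p ⇒ −11p = -4 ⇒ p = 4/11, and the value is (-2)·(4/11) + 4 = 36/11.
For the column player: with q = P(b1), equating a1's and a2's payoffs gives −7q + 9 = 4q ⇒ q = 9/11.

36/11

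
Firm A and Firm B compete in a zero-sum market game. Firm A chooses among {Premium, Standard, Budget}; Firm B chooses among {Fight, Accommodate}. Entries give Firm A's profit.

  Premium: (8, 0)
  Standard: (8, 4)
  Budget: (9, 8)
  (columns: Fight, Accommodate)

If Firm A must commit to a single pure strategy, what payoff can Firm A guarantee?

8

Row minima: Premium → 0, Standard → 4, Budget → 8.
The best of these is 8.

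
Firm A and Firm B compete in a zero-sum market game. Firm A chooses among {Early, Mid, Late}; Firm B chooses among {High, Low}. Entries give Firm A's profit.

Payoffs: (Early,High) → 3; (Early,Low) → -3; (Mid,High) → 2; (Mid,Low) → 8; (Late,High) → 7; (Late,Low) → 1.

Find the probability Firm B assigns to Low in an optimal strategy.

5/12

Row minima: Early → -3, Mid → 2, Late → 1; maximin = 2.
Column maxima: High → 7, Low → 8; minimax = 7.
2 ≠ 7, so there is no saddle point; optimal play is mixed.
Early is strictly dominated by Late, so Firm A never plays it.
On the remaining 2×2 (Mid, Late vs High, Low):
Let Firm A play Mid with probability p. Expected payoff against High: 2p + 7(1−p) = −5p + 7; against Low: 8p + 1(1−p) = 7p + 1.
Setting these equal: −5p + 7 = 7p + 1 ⇒ −12p = -6 ⇒ p = 1/2, and the value is (-5)·(1/2) + 7 = 9/2.
For Firm B: with q = P(High), equating Mid's and Late's payoffs gives −6q + 8 = 6q + 1 ⇒ q = 7/12.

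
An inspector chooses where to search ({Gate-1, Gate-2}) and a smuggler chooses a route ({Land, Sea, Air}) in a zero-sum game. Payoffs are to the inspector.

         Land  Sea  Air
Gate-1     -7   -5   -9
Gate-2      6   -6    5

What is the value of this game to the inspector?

-79/15

Row minima: Gate-1 → -9, Gate-2 → -6; maximin = -6.
Column maxima: Land → 6, Sea → -5, Air → 5; minimax = -5.
-6 ≠ -5, so there is no saddle point; optimal play is mixed.
Land is strictly dominated by Air (it gives the inspector strictly more in every row), so the smuggler never plays it.
On the remaining 2×2 (Gate-1, Gate-2 vs Sea, Air):
Let the inspector play Gate-1 with probability p. Expected payoff against Sea: (-5)p + (-6)(1−p) = p − 6; against Air: (-9)p + 5(1−p) = −14p + 5.
Setting these equal: p − 6 = −14p + 5 ⇒ 15p = 11 ⇒ p = 11/15, and the value is (1)·(11/15) − 6 = -79/15.
For the smuggler: with q = P(Sea), equating Gate-1's and Gate-2's payoffs gives 4q − 9 = −11q + 5 ⇒ q = 14/15.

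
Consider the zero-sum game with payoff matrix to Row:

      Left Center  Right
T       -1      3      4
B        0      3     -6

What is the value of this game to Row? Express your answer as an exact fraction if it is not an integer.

Row minima: T → -1, B → -6; maximin = -1.
Column maxima: Left → 0, Center → 3, Right → 4; minimax = 0.
-1 ≠ 0, so there is no saddle point; optimal play is mixed.
Center is strictly dominated by Left (it gives Row strictly more in every row), so Column never plays it.
On the remaining 2×2 (T, B vs Left, Right):
Let Row play T with probability p. Expected payoff against Left: (-1)p + 0(1−p) = −p; against Right: 4p + (-6)(1−p) = 10p − 6.
Setting these equal: −p = 10p − 6 ⇒ −11p = -6 ⇒ p = 6/11, and the value is (-1)·(6/11) = -6/11.
For Column: with q = P(Left), equating T's and B's payoffs gives −5q + 4 = 6q − 6 ⇒ q = 10/11.

-6/11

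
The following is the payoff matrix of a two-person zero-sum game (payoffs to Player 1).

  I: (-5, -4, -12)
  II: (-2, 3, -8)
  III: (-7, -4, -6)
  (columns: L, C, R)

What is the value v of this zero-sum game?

-44/7

Row minima: I → -12, II → -8, III → -7; maximin = -7.
Column maxima: L → -2, C → 3, R → -6; minimax = -6.
-7 ≠ -6, so there is no saddle point; optimal play is mixed.
I is strictly dominated by II, so Player 1 never plays it.
C is strictly dominated by L (it gives Player 1 strictly more in every row), so Player 2 never plays it.
On the remaining 2×2 (II, III vs L, R):
Let Player 1 play II with probability p. Expected payoff against L: (-2)p + (-7)(1−p) = 5p − 7; against R: (-8)p + (-6)(1−p) = −2p − 6.
Setting these equal: 5p − 7 = −2p − 6 ⇒ 7p = 1 ⇒ p = 1/7, and the value is (5)·(1/7) − 7 = -44/7.
For Player 2: with q = P(L), equating II's and III's payoffs gives 6q − 8 = −q − 6 ⇒ q = 2/7.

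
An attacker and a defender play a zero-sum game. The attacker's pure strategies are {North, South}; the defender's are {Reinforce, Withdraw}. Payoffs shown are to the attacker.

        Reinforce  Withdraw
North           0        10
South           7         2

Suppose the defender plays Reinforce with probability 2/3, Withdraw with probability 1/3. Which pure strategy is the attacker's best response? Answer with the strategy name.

South

Expected payoff of North: (2/3)·0 + (1/3)·10 = 10/3.
Expected payoff of South: (2/3)·7 + (1/3)·2 = 16/3.
The largest is 16/3, so the attacker's best response is South.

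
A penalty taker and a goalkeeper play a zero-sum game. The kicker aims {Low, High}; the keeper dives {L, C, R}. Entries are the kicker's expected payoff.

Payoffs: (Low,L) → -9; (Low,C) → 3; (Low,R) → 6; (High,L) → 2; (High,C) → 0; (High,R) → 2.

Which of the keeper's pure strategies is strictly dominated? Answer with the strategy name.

R

C holds the kicker's payoff strictly below R in every row: 3 < 6, 0 < 2.
So R is strictly dominated for the keeper.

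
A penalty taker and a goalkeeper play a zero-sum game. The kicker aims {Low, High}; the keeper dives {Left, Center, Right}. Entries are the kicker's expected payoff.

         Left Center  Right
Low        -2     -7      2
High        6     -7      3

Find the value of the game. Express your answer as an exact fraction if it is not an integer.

-7

Row minima: Low → -7, High → -7; maximin = -7.
Column maxima: Left → 6, Center → -7, Right → 3; minimax = -7.
Since maximin = minimax = -7, there is a saddle point and the value is -7.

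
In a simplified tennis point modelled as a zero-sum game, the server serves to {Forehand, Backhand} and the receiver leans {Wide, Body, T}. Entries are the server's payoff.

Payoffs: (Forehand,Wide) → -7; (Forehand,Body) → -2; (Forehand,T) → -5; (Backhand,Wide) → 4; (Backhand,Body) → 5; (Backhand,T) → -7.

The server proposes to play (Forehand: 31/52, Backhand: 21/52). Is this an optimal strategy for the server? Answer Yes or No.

No

Against Wide this mix gives (31/52)·(-7) + (21/52)·4 = -133/52.
Against Body this mix gives (31/52)·(-2) + (21/52)·5 = 43/52.
Against T this mix gives (31/52)·(-5) + (21/52)·(-7) = -151/26.
The receiver will play T, holding the server to -151/26. Shifting weight toward the row that does better against T would raise this floor (the equalizing mix achieves -69/13 against both T and Wide), so the proposed strategy is not optimal.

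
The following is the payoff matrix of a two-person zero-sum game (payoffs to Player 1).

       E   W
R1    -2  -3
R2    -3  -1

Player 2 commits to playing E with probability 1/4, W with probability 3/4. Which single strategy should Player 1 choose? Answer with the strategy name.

Expected payoff of R1: (1/4)·(-2) + (3/4)·(-3) = -11/4.
Expected payoff of R2: (1/4)·(-3) + (3/4)·(-1) = -3/2.
The largest is -3/2, so Player 1's best response is R2.

R2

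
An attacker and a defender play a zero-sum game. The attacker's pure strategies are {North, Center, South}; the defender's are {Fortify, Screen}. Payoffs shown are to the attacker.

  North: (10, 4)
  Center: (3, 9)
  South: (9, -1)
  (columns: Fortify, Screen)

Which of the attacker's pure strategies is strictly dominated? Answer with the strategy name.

South

North gives a strictly higher payoff than South against every column: 10 > 9, 4 > -1.
So South is strictly dominated and the attacker never plays it.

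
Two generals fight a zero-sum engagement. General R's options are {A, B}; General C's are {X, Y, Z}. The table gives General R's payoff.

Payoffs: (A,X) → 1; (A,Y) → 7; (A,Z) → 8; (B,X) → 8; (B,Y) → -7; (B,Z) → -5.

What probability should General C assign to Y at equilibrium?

Row minima: A → 1, B → -7; maximin = 1.
Column maxima: X → 8, Y → 7, Z → 8; minimax = 7.
1 ≠ 7, so there is no saddle point; optimal play is mixed.
Z is strictly dominated by Y (it gives General R strictly more in every row), so General C never plays it.
On the remaining 2×2 (A, B vs X, Y):
Let General R play A with probability p. Expected payoff against X: 1p + 8(1−p) = −7p + 8; against Y: 7p + (-7)(1−p) = 14p − 7.
Setting these equal: −7p + 8 = 14p − 7 ⇒ −21p = -15 ⇒ p = 5/7, and the value is (-7)·(5/7) + 8 = 3.
For General C: with q = P(X), equating A's and B's payoffs gives −6q + 7 = 15q − 7 ⇒ q = 2/3.

1/3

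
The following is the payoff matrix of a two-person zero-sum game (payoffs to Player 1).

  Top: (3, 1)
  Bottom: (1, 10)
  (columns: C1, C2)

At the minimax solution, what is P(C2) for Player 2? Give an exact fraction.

Row minima: Top → 1, Bottom → 1; maximin = 1.
Column maxima: C1 → 3, C2 → 10; minimax = 3.
1 ≠ 3, so there is no saddle point; optimal play is mixed.
Let Player 1 play Top with probability p. Expected payoff against C1: 3p + 1(1−p) = 2p + 1; against C2: 1p + 10(1−p) = −9p + 10.
Setting these equal: 2p + 1 = −9p + 10 ⇒ 11p = 9 ⇒ p = 9/11, and the value is (2)·(9/11) + 1 = 29/11.
For Player 2: with q = P(C1), equating Top's and Bottom's payoffs gives 2q + 1 = −9q + 10 ⇒ q = 9/11.

2/11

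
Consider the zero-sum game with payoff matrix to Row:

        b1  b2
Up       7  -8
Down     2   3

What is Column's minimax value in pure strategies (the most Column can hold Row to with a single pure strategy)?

Column maxima: b1 → 7, b2 → 3.
The smallest of these is 3.

3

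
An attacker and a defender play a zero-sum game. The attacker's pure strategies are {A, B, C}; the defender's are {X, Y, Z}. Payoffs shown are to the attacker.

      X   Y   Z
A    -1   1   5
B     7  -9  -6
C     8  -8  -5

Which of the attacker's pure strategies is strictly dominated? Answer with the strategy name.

C gives a strictly higher payoff than B against every column: 8 > 7, -8 > -9, -5 > -6.
So B is strictly dominated and the attacker never plays it.

B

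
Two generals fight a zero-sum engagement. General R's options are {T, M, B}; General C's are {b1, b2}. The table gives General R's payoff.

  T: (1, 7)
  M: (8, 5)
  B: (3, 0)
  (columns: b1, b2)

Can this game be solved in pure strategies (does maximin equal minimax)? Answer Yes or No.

No

Row minima: T → 1, M → 5, B → 0; maximin = 5.
Column maxima: b1 → 8, b2 → 7; minimax = 7.
5 ≠ 7, so no pure-strategy equilibrium exists.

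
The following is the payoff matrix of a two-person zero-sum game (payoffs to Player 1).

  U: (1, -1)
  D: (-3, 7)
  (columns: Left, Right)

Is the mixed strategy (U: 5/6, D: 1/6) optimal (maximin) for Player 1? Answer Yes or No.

Against Left this mix gives (5/6)·1 + (1/6)·(-3) = 1/3.
Against Right this mix gives (5/6)·(-1) + (1/6)·7 = 1/3.
All of Player 2's active replies (Left, Right) yield 1/3, and no column does worse for Player 1. The mix makes Player 2 indifferent and guarantees 1/3, so it is optimal.

Yes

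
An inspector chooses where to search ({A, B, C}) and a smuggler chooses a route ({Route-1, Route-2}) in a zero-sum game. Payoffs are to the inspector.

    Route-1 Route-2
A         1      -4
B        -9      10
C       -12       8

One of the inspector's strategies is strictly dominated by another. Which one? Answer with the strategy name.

C

B gives a strictly higher payoff than C against every column: -9 > -12, 10 > 8.
So C is strictly dominated and the inspector never plays it.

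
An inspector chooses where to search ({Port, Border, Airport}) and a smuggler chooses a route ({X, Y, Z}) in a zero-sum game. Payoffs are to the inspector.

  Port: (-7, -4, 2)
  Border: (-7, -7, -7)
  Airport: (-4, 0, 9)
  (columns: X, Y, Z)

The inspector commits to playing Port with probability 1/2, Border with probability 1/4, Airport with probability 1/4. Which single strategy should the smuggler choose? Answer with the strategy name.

If the smuggler plays X, the inspector's expected payoff is (1/2)·(-7) + (1/4)·(-7) + (1/4)·(-4) = -25/4.
If the smuggler plays Y, the inspector's expected payoff is (1/2)·(-4) + (1/4)·(-7) + (1/4)·0 = -15/4.
If the smuggler plays Z, the inspector's expected payoff is (1/2)·2 + (1/4)·(-7) + (1/4)·9 = 3/2.
The smuggler minimizes the inspector's payoff; the smallest is -25/4, so the best response is X.

X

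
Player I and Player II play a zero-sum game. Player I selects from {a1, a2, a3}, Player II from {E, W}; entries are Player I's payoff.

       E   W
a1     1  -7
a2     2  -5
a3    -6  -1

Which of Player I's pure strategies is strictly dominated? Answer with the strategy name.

a1

a2 gives a strictly higher payoff than a1 against every column: 2 > 1, -5 > -7.
So a1 is strictly dominated and Player I never plays it.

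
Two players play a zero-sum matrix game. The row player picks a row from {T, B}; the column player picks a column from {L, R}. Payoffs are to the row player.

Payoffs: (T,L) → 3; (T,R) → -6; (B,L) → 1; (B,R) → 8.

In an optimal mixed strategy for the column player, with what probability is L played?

7/8

Row minima: T → -6, B → 1; maximin = 1.
Column maxima: L → 3, R → 8; minimax = 3.
1 ≠ 3, so there is no saddle point; optimal play is mixed.
Let the row player play T with probability p. Expected payoff against L: 3p + 1(1−p) = 2p + 1; against R: (-6)p + 8(1−p) = −14p + 8.
Setting these equal: 2p + 1 = −14p + 8 ⇒ 16p = 7 ⇒ p = 7/16, and the value is (2)·(7/16) + 1 = 15/8.
For the column player: with q = P(L), equating T's and B's payoffs gives 9q − 6 = −7q + 8 ⇒ q = 7/8.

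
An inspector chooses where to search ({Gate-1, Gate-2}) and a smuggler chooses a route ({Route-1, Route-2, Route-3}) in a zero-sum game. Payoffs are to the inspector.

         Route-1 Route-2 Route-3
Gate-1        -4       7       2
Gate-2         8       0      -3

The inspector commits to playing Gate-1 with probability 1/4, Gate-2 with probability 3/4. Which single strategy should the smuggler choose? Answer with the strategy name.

If the smuggler plays Route-1, the inspector's expected payoff is (1/4)·(-4) + (3/4)·8 = 5.
If the smuggler plays Route-2, the inspector's expected payoff is (1/4)·7 + (3/4)·0 = 7/4.
If the smuggler plays Route-3, the inspector's expected payoff is (1/4)·2 + (3/4)·(-3) = -7/4.
The smuggler minimizes the inspector's payoff; the smallest is -7/4, so the best response is Route-3.

Route-3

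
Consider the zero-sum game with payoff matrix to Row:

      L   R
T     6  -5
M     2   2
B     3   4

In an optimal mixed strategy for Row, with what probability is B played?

Row minima: T → -5, M → 2, B → 3; maximin = 3.
Column maxima: L → 6, R → 4; minimax = 4.
3 ≠ 4, so there is no saddle point; optimal play is mixed.
M is strictly dominated by B, so Row never plays it.
On the remaining 2×2 (T, B vs L, R):
Let Row play T with probability p. Expected payoff against L: 6p + 3(1−p) = 3p + 3; against R: (-5)p + 4(1−p) = −9p + 4.
Setting these equal: 3p + 3 = −9p + 4 ⇒ 12p = 1 ⇒ p = 1/12, and the value is (3)·(1/12) + 3 = 13/4.
For Column: with q = P(L), equating T's and B's payoffs gives 11q − 5 = −q + 4 ⇒ q = 3/4.

11/12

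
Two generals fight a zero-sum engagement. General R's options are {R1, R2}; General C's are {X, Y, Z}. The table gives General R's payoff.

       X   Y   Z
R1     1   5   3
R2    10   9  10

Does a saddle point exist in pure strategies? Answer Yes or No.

Yes

Row minima: R1 → 1, R2 → 9; maximin = 9.
Column maxima: X → 10, Y → 9, Z → 10; minimax = 9.
maximin = minimax = 9, so a saddle point exists.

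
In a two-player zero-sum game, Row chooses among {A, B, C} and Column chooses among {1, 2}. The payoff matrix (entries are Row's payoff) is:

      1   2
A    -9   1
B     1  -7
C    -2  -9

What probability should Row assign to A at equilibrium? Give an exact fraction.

Row minima: A → -9, B → -7, C → -9; maximin = -7.
Column maxima: 1 → 1, 2 → 1; minimax = 1.
-7 ≠ 1, so there is no saddle point; optimal play is mixed.
C is strictly dominated by B, so Row never plays it.
On the remaining 2×2 (A, B vs 1, 2):
Let Row play A with probability p. Expected payoff against 1: (-9)p + 1(1−p) = −10p + 1; against 2: 1p + (-7)(1−p) = 8p − 7.
Setting these equal: −10p + 1 = 8p − 7 ⇒ −18p = -8 ⇒ p = 4/9, and the value is (-10)·(4/9) + 1 = -31/9.
For Column: with q = P(1), equating A's and B's payoffs gives −10q + 1 = 8q − 7 ⇒ q = 4/9.

4/9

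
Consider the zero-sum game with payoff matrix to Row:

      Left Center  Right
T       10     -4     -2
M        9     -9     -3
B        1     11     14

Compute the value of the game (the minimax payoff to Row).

19/4

Row minima: T → -4, M → -9, B → 1; maximin = 1.
Column maxima: Left → 10, Center → 11, Right → 14; minimax = 10.
1 ≠ 10, so there is no saddle point; optimal play is mixed.
M is strictly dominated by T, so Row never plays it.
Right is strictly dominated by Center (it gives Row strictly more in every row), so Column never plays it.
On the remaining 2×2 (T, B vs Left, Center):
Let Row play T with probability p. Expected payoff against Left: 10p + 1(1−p) = 9p + 1; against Center: (-4)p + 11(1−p) = −15p + 11.
Setting these equal: 9p + 1 = −15p + 11 ⇒ 24p = 10 ⇒ p = 5/12, and the value is (9)·(5/12) + 1 = 19/4.
For Column: with q = P(Left), equating T's and B's payoffs gives 14q − 4 = −10q + 11 ⇒ q = 5/8.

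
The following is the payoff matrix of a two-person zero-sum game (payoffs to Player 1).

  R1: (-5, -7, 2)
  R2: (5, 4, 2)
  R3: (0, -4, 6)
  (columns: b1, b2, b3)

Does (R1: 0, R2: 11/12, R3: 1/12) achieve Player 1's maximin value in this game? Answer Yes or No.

Against b1 this mix gives (11/12)·5 + (1/12)·0 = 55/12.
Against b2 this mix gives (11/12)·4 + (1/12)·(-4) = 10/3.
Against b3 this mix gives (11/12)·2 + (1/12)·6 = 7/3.
Player 2 will play b3, holding Player 1 to 7/3. Shifting weight toward the row that does better against b3 would raise this floor (the equalizing mix achieves 8/3 against both b3 and b2), so the proposed strategy is not optimal.

No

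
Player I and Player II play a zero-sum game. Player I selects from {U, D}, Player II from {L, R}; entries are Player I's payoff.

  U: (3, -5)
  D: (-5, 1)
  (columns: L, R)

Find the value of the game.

Row minima: U → -5, D → -5; maximin = -5.
Column maxima: L → 3, R → 1; minimax = 1.
-5 ≠ 1, so there is no saddle point; optimal play is mixed.
Let Player I play U with probability p. Expected payoff against L: 3p + (-5)(1−p) = 8p − 5; against R: (-5)p + 1(1−p) = −6p + 1.
Setting these equal: 8p − 5 = −6p + 1 ⇒ 14p = 6 ⇒ p = 3/7, and the value is (8)·(3/7) − 5 = -11/7.
For Player II: with q = P(L), equating U's and D's payoffs gives 8q − 5 = −6q + 1 ⇒ q = 3/7.

-11/7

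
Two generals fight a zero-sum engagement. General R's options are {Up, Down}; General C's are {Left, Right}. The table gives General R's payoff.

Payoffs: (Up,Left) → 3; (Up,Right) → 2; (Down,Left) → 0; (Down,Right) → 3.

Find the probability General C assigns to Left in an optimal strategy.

1/4

Row minima: Up → 2, Down → 0; maximin = 2.
Column maxima: Left → 3, Right → 3; minimax = 3.
2 ≠ 3, so there is no saddle point; optimal play is mixed.
Let General R play Up with probability p. Expected payoff against Left: 3p + 0(1−p) = 3p; against Right: 2p + 3(1−p) = −p + 3.
Setting these equal: 3p = −p + 3 ⇒ 4p = 3 ⇒ p = 3/4, and the value is (3)·(3/4) = 9/4.
For General C: with q = P(Left), equating Up's and Down's payoffs gives q + 2 = −3q + 3 ⇒ q = 1/4.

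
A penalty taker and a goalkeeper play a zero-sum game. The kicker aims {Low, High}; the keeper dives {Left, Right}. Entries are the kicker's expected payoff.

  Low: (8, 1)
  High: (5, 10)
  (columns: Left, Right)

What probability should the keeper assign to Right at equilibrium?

Row minima: Low → 1, High → 5; maximin = 5.
Column maxima: Left → 8, Right → 10; minimax = 8.
5 ≠ 8, so there is no saddle point; optimal play is mixed.
Let the kicker play Low with probability p. Expected payoff against Left: 8p + 5(1−p) = 3p + 5; against Right: 1p + 10(1−p) = −9p + 10.
Setting these equal: 3p + 5 = −9p + 10 ⇒ 12p = 5 ⇒ p = 5/12, and the value is (3)·(5/12) + 5 = 25/4.
For the keeper: with q = P(Left), equating Low's and High's payoffs gives 7q + 1 = −5q + 10 ⇒ q = 3/4.

1/4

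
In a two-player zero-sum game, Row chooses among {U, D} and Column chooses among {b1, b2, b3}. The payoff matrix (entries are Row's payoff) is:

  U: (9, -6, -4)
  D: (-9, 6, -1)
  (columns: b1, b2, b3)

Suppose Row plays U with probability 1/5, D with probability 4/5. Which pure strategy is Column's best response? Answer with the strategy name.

b1

If Column plays b1, Row's expected payoff is (1/5)·9 + (4/5)·(-9) = -27/5.
If Column plays b2, Row's expected payoff is (1/5)·(-6) + (4/5)·6 = 18/5.
If Column plays b3, Row's expected payoff is (1/5)·(-4) + (4/5)·(-1) = -8/5.
Column minimizes Row's payoff; the smallest is -27/5, so the best response is b1.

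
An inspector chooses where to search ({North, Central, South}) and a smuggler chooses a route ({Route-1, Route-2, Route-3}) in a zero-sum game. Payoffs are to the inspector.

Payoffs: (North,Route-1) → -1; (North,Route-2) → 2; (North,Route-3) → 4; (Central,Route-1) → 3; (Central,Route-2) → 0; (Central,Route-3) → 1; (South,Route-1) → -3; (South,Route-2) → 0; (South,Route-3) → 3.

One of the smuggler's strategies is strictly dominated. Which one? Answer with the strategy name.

Route-3

Route-2 holds the inspector's payoff strictly below Route-3 in every row: 2 < 4, 0 < 1, 0 < 3.
So Route-3 is strictly dominated for the smuggler.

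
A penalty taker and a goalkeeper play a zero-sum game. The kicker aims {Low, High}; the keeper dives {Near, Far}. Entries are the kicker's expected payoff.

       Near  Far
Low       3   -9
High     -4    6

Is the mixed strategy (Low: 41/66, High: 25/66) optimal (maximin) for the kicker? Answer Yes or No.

Against Near this mix gives (41/66)·3 + (25/66)·(-4) = 23/66.
Against Far this mix gives (41/66)·(-9) + (25/66)·6 = -73/22.
The keeper will play Far, holding the kicker to -73/22. Shifting weight toward the row that does better against Far would raise this floor (the equalizing mix achieves -9/11 against both Far and Near), so the proposed strategy is not optimal.

No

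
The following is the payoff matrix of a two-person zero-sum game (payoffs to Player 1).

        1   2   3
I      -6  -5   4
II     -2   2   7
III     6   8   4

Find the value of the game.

50/11

Row minima: I → -6, II → -2, III → 4; maximin = 4.
Column maxima: 1 → 6, 2 → 8, 3 → 7; minimax = 6.
4 ≠ 6, so there is no saddle point; optimal play is mixed.
I is strictly dominated by II, so Player 1 never plays it.
2 is strictly dominated by 1 (it gives Player 1 strictly more in every row), so Player 2 never plays it.
On the remaining 2×2 (II, III vs 1, 3):
Let Player 1 play II with probability p. Expected payoff against 1: (-2)p + 6(1−p) = −8p + 6; against 3: 7p + 4(1−p) = 3p + 4.
Setting these equal: −8p + 6 = 3p + 4 ⇒ −11p = -2 ⇒ p = 2/11, and the value is (-8)·(2/11) + 6 = 50/11.
For Player 2: with q = P(1), equating II's and III's payoffs gives −9q + 7 = 2q + 4 ⇒ q = 3/11.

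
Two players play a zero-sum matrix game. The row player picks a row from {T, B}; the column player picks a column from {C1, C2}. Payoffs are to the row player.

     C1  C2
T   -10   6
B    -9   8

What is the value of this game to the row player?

-9

Row minima: T → -10, B → -9; maximin = -9.
Column maxima: C1 → -9, C2 → 8; minimax = -9.
Since maximin = minimax = -9, there is a saddle point and the value is -9.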